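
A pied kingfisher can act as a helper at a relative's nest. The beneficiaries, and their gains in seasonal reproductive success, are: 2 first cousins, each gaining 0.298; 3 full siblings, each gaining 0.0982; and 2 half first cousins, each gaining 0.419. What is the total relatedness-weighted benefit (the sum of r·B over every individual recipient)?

0.274175

r to a first cousin = 0.125 (first cousins share one grandparent pair — two paths of length 4: r = 2·(1/2)^4 = 1/8).
r to a full sibling = 1/2 (full sibs share both parents — two paths of length 2: r = 2·(1/2)^2 = 1/2).
r to a half first cousin = 1/16 (half first cousins share one grandparent — one path of length 4: r = (1/2)^4 = 1/16).
Summing one r·B term per recipient: 2·0.125·0.298 + 3·0.5·0.0982 + 2·0.0625·0.419 = 0.274175.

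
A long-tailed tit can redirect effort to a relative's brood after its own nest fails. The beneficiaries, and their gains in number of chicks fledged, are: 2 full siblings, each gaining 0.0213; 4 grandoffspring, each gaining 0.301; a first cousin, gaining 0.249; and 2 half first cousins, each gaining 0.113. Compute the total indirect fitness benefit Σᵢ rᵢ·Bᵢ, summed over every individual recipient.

r to a full sibling = 0.5 (full sibs share both parents — two paths of length 2: r = 2·(1/2)^2 = 1/2).
r to a grandoffspring = 1/4 (two parent–offspring links: r = (1/2)^2 = 1/4).
r to a first cousin = 1/8 (first cousins share one grandparent pair — two paths of length 4: r = 2·(1/2)^4 = 1/8).
r to a half first cousin = 1/16 (half first cousins share one grandparent — one path of length 4: r = (1/2)^4 = 1/16).
Summing one r·B term per recipient: 2·0.5·0.0213 + 4·0.25·0.301 + 1·0.125·0.249 + 2·0.0625·0.113 = 0.36755.

0.36755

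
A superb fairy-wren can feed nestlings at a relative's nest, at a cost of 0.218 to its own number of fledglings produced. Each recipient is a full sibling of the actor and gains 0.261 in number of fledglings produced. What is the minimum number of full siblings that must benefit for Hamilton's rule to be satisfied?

r to a full sibling = 1/2 (full sibs share both parents — two paths of length 2: r = 2·(1/2)^2 = 1/2).
Hamilton's rule: n·r·B > C  ⇒  n > C/(r·B) = 0.218/(0.5·0.261) = 1.67.
The smallest integer exceeding 1.67 is 2.

2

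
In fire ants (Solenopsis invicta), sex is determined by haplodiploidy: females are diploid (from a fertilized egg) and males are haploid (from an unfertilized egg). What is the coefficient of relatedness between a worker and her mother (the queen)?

One meiotic link between diploid queen and diploid daughter: r = 1/2.

0.5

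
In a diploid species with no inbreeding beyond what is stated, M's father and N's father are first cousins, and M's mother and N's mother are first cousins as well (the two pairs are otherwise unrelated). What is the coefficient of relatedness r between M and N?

Independent pedigree routes through distinct common ancestors add.
M and N are related in two ways: second cousins through their fathers (r = 1/32) and second cousins through their mothers (r = 1/32).
r = 1/32 + 1/32 = 0.0625.

0.0625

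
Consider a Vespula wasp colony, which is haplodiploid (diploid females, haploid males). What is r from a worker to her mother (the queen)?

One meiotic link between diploid queen and diploid daughter: r = 1/2.

0.5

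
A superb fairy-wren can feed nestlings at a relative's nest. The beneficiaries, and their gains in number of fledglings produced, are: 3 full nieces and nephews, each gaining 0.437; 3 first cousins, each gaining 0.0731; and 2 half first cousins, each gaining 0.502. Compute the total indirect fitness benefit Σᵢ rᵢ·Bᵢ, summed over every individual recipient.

r to a full niece or nephew = 1/4 (full aunt/uncle↔niece/nephew: two paths of length 3 through the shared grandparent pair: r = 2·(1/2)^3 = 1/4).
r to a first cousin = 1/8 (first cousins share one grandparent pair — two paths of length 4: r = 2·(1/2)^4 = 1/8).
r to a half first cousin = 1/16 (half first cousins share one grandparent — one path of length 4: r = (1/2)^4 = 1/16).
Summing one r·B term per recipient: 3·0.25·0.437 + 3·0.125·0.0731 + 2·0.0625·0.502 = 0.4179125.

0.4179125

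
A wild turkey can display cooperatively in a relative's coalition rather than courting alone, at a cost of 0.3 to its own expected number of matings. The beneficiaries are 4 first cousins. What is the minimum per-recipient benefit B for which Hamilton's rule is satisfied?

0.6

r to a first cousin = 1/8 (first cousins share one grandparent pair — two paths of length 4: r = 2·(1/2)^4 = 1/8).
Hamilton's rule with n recipients of equal r: n·r·B > C, so B > C/(n·r) = 0.3/(4·0.125) = 0.6.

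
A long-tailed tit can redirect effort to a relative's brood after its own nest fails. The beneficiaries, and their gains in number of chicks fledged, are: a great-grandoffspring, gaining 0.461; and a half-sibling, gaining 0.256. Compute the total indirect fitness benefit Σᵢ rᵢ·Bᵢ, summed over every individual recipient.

r to a great-grandoffspring = 1/8 (three parent–offspring links: r = (1/2)^3 = 1/8).
r to a half-sibling = 1/4 (half-sibs share one parent — one path of length 2: r = (1/2)^2 = 1/4).
Summing one r·B term per recipient: 1·0.125·0.461 + 1·0.25·0.256 = 0.121625.

0.121625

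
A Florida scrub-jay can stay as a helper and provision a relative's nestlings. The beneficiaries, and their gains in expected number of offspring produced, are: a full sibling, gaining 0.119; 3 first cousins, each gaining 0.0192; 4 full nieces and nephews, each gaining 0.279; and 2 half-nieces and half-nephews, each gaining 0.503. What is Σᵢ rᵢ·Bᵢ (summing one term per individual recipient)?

r to a full sibling = 1/2 (full sibs share both parents — two paths of length 2: r = 2·(1/2)^2 = 1/2).
r to a first cousin = 0.125 (first cousins share one grandparent pair — two paths of length 4: r = 2·(1/2)^4 = 1/8).
r to a full niece or nephew = 1/4 (full aunt/uncle↔niece/nephew: two paths of length 3 through the shared grandparent pair: r = 2·(1/2)^3 = 1/4).
r to a half-niece or half-nephew = 1/8 (half-aunt/uncle↔niece/nephew: one path of length 3: r = (1/2)^3 = 1/8).
Summing one r·B term per recipient: 1·0.5·0.119 + 3·0.125·0.0192 + 4·0.25·0.279 + 2·0.125·0.503 = 0.47145.

0.47145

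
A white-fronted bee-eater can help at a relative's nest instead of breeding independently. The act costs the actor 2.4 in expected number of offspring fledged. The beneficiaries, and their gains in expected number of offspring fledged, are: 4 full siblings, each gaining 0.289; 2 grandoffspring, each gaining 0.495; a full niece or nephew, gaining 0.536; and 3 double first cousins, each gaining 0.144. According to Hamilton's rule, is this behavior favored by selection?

No

Hamilton's rule: the trait is favored when the sum of r·B over every recipient exceeds the actor's cost C.
r to a full sibling = 1/2 (full sibs share both parents — two paths of length 2: r = 2·(1/2)^2 = 1/2).
r to a grandoffspring = 1/4 (two parent–offspring links: r = (1/2)^2 = 1/4).
r to a full niece or nephew = 0.25 (full aunt/uncle↔niece/nephew: two paths of length 3 through the shared grandparent pair: r = 2·(1/2)^3 = 1/4).
r to a double first cousin = 0.25 (double first cousins share both grandparent pairs — four paths of length 4: r = 4·(1/2)^4 = 1/4).
Summing one r·B term per recipient: 4·0.5·0.289 + 2·0.25·0.495 + 1·0.25·0.536 + 3·0.25·0.144 = 1.0675.
1.0675 < 2.4: the indirect benefit is less than the cost.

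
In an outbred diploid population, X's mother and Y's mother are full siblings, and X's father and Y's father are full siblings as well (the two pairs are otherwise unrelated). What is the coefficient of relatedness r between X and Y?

Wright's path rule: contributions from independent ancestry routes add.
X and Y are related in two ways: first cousins through their mothers (r = 1/8) and first cousins through their fathers (r = 1/8) — i.e. double first cousins.
r = 1/8 + 1/8 = 0.25.

0.25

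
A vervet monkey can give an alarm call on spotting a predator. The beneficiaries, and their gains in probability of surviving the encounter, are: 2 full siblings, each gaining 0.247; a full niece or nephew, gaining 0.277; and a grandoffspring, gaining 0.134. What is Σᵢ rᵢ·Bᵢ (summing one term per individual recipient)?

0.34975

r to a full sibling = 1/2 (full sibs share both parents — two paths of length 2: r = 2·(1/2)^2 = 1/2).
r to a full niece or nephew = 1/4 (full aunt/uncle↔niece/nephew: two paths of length 3 through the shared grandparent pair: r = 2·(1/2)^3 = 1/4).
r to a grandoffspring = 1/4 (two parent–offspring links: r = (1/2)^2 = 1/4).
Summing one r·B term per recipient: 2·0.5·0.247 + 1·0.25·0.277 + 1·0.25·0.134 = 0.34975.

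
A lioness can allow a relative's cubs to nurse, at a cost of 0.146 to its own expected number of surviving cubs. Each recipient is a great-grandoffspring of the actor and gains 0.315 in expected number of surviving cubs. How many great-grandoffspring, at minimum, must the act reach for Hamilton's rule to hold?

r to a great-grandoffspring = 0.125 (three parent–offspring links: r = (1/2)^3 = 1/8).
Hamilton's rule: n·r·B > C  ⇒  n > C/(r·B) = 0.146/(0.125·0.315) = 3.708.
The smallest integer exceeding 3.708 is 4.

4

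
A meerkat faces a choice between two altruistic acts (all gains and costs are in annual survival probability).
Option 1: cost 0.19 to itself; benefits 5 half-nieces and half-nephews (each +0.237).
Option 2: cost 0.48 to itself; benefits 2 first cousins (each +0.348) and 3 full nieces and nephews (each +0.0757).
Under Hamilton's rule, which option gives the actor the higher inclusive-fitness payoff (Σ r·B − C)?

Option 1: r to a half-niece or half-nephew = 0.125.
Option 1: Σ r·B − C = (5·0.125·0.237) − 0.19 = -0.041875.
Option 2: r to a first cousin = 0.125.
Option 2: r to a full niece or nephew = 0.25.
Option 2: Σ r·B − C = (2·0.125·0.348 + 3·0.25·0.0757) − 0.48 = -0.336225.
Option 1 has the higher net inclusive-fitness payoff.

Option 1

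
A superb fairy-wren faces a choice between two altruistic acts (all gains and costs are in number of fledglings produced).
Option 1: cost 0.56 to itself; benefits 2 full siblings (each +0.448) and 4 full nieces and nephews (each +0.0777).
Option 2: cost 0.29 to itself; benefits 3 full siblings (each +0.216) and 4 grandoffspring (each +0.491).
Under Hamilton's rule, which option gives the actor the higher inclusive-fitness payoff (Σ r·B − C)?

Option 2

Option 1: r to a full sibling = 0.5.
Option 1: r to a full niece or nephew = 0.25.
Option 1: Σ r·B − C = (2·0.5·0.448 + 4·0.25·0.0777) − 0.56 = -0.0343.
Option 2: r to a full sibling = 0.5.
Option 2: r to a grandoffspring = 0.25.
Option 2: Σ r·B − C = (3·0.5·0.216 + 4·0.25·0.491) − 0.29 = 0.525.
Option 2 has the higher net inclusive-fitness payoff.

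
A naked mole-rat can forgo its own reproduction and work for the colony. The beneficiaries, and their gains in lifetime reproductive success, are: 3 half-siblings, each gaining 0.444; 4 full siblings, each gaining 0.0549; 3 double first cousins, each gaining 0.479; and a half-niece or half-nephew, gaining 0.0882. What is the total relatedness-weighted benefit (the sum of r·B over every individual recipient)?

r to a half-sibling = 1/4 (half-sibs share one parent — one path of length 2: r = (1/2)^2 = 1/4).
r to a full sibling = 1/2 (full sibs share both parents — two paths of length 2: r = 2·(1/2)^2 = 1/2).
r to a double first cousin = 0.25 (double first cousins share both grandparent pairs — four paths of length 4: r = 4·(1/2)^4 = 1/4).
r to a half-niece or half-nephew = 0.125 (half-aunt/uncle↔niece/nephew: one path of length 3: r = (1/2)^3 = 1/8).
Summing one r·B term per recipient: 3·0.25·0.444 + 4·0.5·0.0549 + 3·0.25·0.479 + 1·0.125·0.0882 = 0.813075.

0.813075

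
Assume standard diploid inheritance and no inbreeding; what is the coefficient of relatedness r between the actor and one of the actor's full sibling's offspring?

Each parent–offspring link contributes a factor of 1/2, and independent paths through distinct common ancestors add.
Full aunt/uncle↔niece/nephew: two paths of length 3 through the shared grandparent pair: r = 2·(1/2)^3 = 1/4.

0.25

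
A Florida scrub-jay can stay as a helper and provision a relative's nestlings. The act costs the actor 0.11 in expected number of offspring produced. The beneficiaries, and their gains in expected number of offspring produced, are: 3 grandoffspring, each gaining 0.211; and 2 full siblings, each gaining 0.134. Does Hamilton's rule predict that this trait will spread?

Yes

Hamilton's rule: the trait is favored when the sum of r·B over every recipient exceeds the actor's cost C.
r to a grandoffspring = 1/4 (two parent–offspring links: r = (1/2)^2 = 1/4).
r to a full sibling = 1/2 (full sibs share both parents — two paths of length 2: r = 2·(1/2)^2 = 1/2).
Summing one r·B term per recipient: 3·0.25·0.211 + 2·0.5·0.134 = 0.29225.
0.29225 > 0.11: the indirect benefit exceeds the cost.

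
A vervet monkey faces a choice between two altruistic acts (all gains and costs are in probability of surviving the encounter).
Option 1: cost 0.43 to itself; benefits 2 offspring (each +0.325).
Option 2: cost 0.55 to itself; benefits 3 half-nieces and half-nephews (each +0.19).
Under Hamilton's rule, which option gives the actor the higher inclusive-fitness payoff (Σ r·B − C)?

Option 1: r to an offspring = 0.5.
Option 1: Σ r·B − C = (2·0.5·0.325) − 0.43 = -0.105.
Option 2: r to a half-niece or half-nephew = 0.125.
Option 2: Σ r·B − C = (3·0.125·0.19) − 0.55 = -0.47875.
Option 1 has the higher net inclusive-fitness payoff.

Option 1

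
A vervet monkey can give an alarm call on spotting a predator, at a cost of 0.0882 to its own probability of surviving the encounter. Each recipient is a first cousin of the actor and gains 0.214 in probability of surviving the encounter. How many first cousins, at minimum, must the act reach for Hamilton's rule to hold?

r to a first cousin = 0.125 (first cousins share one grandparent pair — two paths of length 4: r = 2·(1/2)^4 = 1/8).
Hamilton's rule: n·r·B > C  ⇒  n > C/(r·B) = 0.0882/(0.125·0.214) = 3.297.
The smallest integer exceeding 3.297 is 4.

4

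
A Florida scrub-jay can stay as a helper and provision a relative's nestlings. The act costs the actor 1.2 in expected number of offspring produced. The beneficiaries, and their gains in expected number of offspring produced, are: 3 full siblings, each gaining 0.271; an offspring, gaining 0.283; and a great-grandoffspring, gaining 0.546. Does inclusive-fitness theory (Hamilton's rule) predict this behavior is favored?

No

Hamilton's rule: the trait is favored when the sum of r·B over every recipient exceeds the actor's cost C.
r to a full sibling = 0.5 (full sibs share both parents — two paths of length 2: r = 2·(1/2)^2 = 1/2).
r to an offspring = 1/2 (one parent–offspring link: r = (1/2)^1 = 1/2).
r to a great-grandoffspring = 1/8 (three parent–offspring links: r = (1/2)^3 = 1/8).
Summing one r·B term per recipient: 3·0.5·0.271 + 1·0.5·0.283 + 1·0.125·0.546 = 0.61625.
0.61625 < 1.2: the indirect benefit is less than the cost.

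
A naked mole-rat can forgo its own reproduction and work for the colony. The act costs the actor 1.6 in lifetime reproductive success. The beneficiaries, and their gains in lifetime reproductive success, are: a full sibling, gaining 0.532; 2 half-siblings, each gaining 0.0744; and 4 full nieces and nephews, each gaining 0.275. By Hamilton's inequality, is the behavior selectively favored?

No

Hamilton's rule: the trait is favored when the sum of r·B over every recipient exceeds the actor's cost C.
r to a full sibling = 1/2 (full sibs share both parents — two paths of length 2: r = 2·(1/2)^2 = 1/2).
r to a half-sibling = 0.25 (half-sibs share one parent — one path of length 2: r = (1/2)^2 = 1/4).
r to a full niece or nephew = 0.25 (full aunt/uncle↔niece/nephew: two paths of length 3 through the shared grandparent pair: r = 2·(1/2)^3 = 1/4).
Summing one r·B term per recipient: 1·0.5·0.532 + 2·0.25·0.0744 + 4·0.25·0.275 = 0.5782.
0.5782 < 1.6: the indirect benefit is less than the cost.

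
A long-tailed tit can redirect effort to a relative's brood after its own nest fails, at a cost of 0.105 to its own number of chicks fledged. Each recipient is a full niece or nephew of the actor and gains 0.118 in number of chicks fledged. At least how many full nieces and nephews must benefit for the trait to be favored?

4

r to a full niece or nephew = 1/4 (full aunt/uncle↔niece/nephew: two paths of length 3 through the shared grandparent pair: r = 2·(1/2)^3 = 1/4).
Hamilton's rule: n·r·B > C  ⇒  n > C/(r·B) = 0.105/(0.25·0.118) = 3.559.
The smallest integer exceeding 3.559 is 4.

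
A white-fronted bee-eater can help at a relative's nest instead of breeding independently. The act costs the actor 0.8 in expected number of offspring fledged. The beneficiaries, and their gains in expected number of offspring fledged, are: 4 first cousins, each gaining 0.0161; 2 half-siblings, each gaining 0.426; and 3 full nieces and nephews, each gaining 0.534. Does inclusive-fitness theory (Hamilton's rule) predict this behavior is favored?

No

Hamilton's rule: the trait is favored when the sum of r·B over every recipient exceeds the actor's cost C.
r to a first cousin = 1/8 (first cousins share one grandparent pair — two paths of length 4: r = 2·(1/2)^4 = 1/8).
r to a half-sibling = 1/4 (half-sibs share one parent — one path of length 2: r = (1/2)^2 = 1/4).
r to a full niece or nephew = 1/4 (full aunt/uncle↔niece/nephew: two paths of length 3 through the shared grandparent pair: r = 2·(1/2)^3 = 1/4).
Summing one r·B term per recipient: 4·0.125·0.0161 + 2·0.25·0.426 + 3·0.25·0.534 = 0.62155.
0.62155 < 0.8: the indirect benefit is less than the cost.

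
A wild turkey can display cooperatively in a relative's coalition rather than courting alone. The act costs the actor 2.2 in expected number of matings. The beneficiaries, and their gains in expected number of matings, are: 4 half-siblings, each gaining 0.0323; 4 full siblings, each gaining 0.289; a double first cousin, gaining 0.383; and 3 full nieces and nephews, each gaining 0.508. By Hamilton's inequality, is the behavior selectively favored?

Hamilton's rule: the trait is favored when the sum of r·B over every recipient exceeds the actor's cost C.
r to a half-sibling = 1/4 (half-sibs share one parent — one path of length 2: r = (1/2)^2 = 1/4).
r to a full sibling = 0.5 (full sibs share both parents — two paths of length 2: r = 2·(1/2)^2 = 1/2).
r to a double first cousin = 1/4 (double first cousins share both grandparent pairs — four paths of length 4: r = 4·(1/2)^4 = 1/4).
r to a full niece or nephew = 0.25 (full aunt/uncle↔niece/nephew: two paths of length 3 through the shared grandparent pair: r = 2·(1/2)^3 = 1/4).
Summing one r·B term per recipient: 4·0.25·0.0323 + 4·0.5·0.289 + 1·0.25·0.383 + 3·0.25·0.508 = 1.08705.
1.08705 < 2.2: the indirect benefit is less than the cost.

No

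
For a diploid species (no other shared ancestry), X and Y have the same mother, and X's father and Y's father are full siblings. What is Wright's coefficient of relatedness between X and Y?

0.375

Relatedness sums over independent paths through distinct common ancestors.
X and Y are related in two ways: half-sibs through their shared mother (r = 1/4) and first cousins through their fathers (r = 1/8).
r = 1/4 + 1/8 = 3/8 = 0.375.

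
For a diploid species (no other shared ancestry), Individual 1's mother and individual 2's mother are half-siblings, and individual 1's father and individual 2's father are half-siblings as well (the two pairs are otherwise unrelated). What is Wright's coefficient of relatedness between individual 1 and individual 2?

0.125

Wright's path rule: contributions from independent ancestry routes add.
Individual 1 and individual 2 are related in two ways: half first cousins through their mothers (r = 1/16) and half first cousins through their fathers (r = 1/16).
r = 1/16 + 1/16 = 0.125.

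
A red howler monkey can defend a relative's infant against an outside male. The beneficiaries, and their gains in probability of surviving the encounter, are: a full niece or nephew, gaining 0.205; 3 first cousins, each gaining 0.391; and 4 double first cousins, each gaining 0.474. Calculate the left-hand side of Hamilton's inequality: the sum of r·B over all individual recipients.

r to a full niece or nephew = 0.25 (full aunt/uncle↔niece/nephew: two paths of length 3 through the shared grandparent pair: r = 2·(1/2)^3 = 1/4).
r to a first cousin = 1/8 (first cousins share one grandparent pair — two paths of length 4: r = 2·(1/2)^4 = 1/8).
r to a double first cousin = 1/4 (double first cousins share both grandparent pairs — four paths of length 4: r = 4·(1/2)^4 = 1/4).
Summing one r·B term per recipient: 1·0.25·0.205 + 3·0.125·0.391 + 4·0.25·0.474 = 0.671875.

0.671875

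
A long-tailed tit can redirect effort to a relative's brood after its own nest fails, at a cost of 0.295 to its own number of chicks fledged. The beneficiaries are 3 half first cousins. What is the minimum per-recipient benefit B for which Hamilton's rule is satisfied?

1.5733

r to a half first cousin = 0.0625 (half first cousins share one grandparent — one path of length 4: r = (1/2)^4 = 1/16).
Hamilton's rule with n recipients of equal r: n·r·B > C, so B > C/(n·r) = 0.295/(3·0.0625) = 1.5733.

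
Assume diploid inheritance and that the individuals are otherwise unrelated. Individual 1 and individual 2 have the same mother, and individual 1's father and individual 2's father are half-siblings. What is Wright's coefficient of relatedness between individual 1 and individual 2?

With two independent routes of shared ancestry, r is the sum of the two contributions.
Individual 1 and individual 2 are related in two ways: half-sibs through their shared mother (r = 1/4) and half first cousins through their fathers (r = 1/16).
r = 1/4 + 1/16 = 0.3125.

0.3125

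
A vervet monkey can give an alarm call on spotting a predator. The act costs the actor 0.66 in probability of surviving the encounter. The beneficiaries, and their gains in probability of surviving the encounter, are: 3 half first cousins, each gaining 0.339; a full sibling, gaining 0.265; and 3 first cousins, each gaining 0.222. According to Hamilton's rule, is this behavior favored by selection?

No

Hamilton's rule: the trait is favored when the sum of r·B over every recipient exceeds the actor's cost C.
r to a half first cousin = 0.0625 (half first cousins share one grandparent — one path of length 4: r = (1/2)^4 = 1/16).
r to a full sibling = 0.5 (full sibs share both parents — two paths of length 2: r = 2·(1/2)^2 = 1/2).
r to a first cousin = 0.125 (first cousins share one grandparent pair — two paths of length 4: r = 2·(1/2)^4 = 1/8).
Summing one r·B term per recipient: 3·0.0625·0.339 + 1·0.5·0.265 + 3·0.125·0.222 = 0.2793125.
0.2793125 < 0.66: the indirect benefit is less than the cost.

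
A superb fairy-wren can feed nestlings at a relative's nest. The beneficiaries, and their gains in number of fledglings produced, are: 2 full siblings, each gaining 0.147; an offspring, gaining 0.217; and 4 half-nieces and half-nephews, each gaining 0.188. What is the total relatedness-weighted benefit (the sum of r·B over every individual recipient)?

r to a full sibling = 0.5 (full sibs share both parents — two paths of length 2: r = 2·(1/2)^2 = 1/2).
r to an offspring = 1/2 (one parent–offspring link: r = (1/2)^1 = 1/2).
r to a half-niece or half-nephew = 1/8 (half-aunt/uncle↔niece/nephew: one path of length 3: r = (1/2)^3 = 1/8).
Summing one r·B term per recipient: 2·0.5·0.147 + 1·0.5·0.217 + 4·0.125·0.188 = 0.3495.

0.3495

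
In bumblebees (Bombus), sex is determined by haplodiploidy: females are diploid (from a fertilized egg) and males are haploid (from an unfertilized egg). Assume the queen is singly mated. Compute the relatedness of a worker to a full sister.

Haplodiploid full sisters inherit their father's entire haploid genome identically (contributing 1/2) and on average half of their mother's contribution (1/2 · 1/2 = 1/4); r = 1/2 + 1/4 = 3/4.

0.75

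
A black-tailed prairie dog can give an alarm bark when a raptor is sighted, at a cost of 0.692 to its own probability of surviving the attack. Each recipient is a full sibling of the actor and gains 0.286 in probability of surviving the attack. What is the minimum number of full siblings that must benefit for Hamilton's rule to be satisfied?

r to a full sibling = 1/2 (full sibs share both parents — two paths of length 2: r = 2·(1/2)^2 = 1/2).
Hamilton's rule: n·r·B > C  ⇒  n > C/(r·B) = 0.692/(0.5·0.286) = 4.839.
The smallest integer exceeding 4.839 is 5.

5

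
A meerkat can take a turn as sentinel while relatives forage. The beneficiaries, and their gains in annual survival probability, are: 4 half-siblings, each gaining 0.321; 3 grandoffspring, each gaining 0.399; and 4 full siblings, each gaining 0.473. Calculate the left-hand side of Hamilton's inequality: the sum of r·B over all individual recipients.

r to a half-sibling = 1/4 (half-sibs share one parent — one path of length 2: r = (1/2)^2 = 1/4).
r to a grandoffspring = 1/4 (two parent–offspring links: r = (1/2)^2 = 1/4).
r to a full sibling = 0.5 (full sibs share both parents — two paths of length 2: r = 2·(1/2)^2 = 1/2).
Summing one r·B term per recipient: 4·0.25·0.321 + 3·0.25·0.399 + 4·0.5·0.473 = 1.56625.

1.56625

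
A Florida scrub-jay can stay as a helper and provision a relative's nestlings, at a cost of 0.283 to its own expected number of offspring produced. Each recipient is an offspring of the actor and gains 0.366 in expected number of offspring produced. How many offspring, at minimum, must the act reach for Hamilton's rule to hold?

2

r to an offspring = 1/2 (one parent–offspring link: r = (1/2)^1 = 1/2).
Hamilton's rule: n·r·B > C  ⇒  n > C/(r·B) = 0.283/(0.5·0.366) = 1.546.
The smallest integer exceeding 1.546 is 2.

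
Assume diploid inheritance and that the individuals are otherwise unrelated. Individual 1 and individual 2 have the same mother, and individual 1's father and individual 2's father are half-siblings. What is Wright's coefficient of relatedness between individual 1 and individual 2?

0.3125

Independent pedigree routes through distinct common ancestors add.
Individual 1 and individual 2 are related in two ways: half-sibs through their shared mother (r = 1/4) and half first cousins through their fathers (r = 1/16).
r = 1/4 + 1/16 = 0.3125.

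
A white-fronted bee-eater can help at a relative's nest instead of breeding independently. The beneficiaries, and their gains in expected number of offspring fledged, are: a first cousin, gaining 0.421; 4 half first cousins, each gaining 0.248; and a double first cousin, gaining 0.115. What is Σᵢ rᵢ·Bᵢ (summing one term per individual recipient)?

r to a first cousin = 1/8 (first cousins share one grandparent pair — two paths of length 4: r = 2·(1/2)^4 = 1/8).
r to a half first cousin = 0.0625 (half first cousins share one grandparent — one path of length 4: r = (1/2)^4 = 1/16).
r to a double first cousin = 1/4 (double first cousins share both grandparent pairs — four paths of length 4: r = 4·(1/2)^4 = 1/4).
Summing one r·B term per recipient: 1·0.125·0.421 + 4·0.0625·0.248 + 1·0.25·0.115 = 0.143375.

0.143375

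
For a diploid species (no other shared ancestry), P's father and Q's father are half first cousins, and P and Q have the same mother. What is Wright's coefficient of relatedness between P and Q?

Relatedness sums over independent paths through distinct common ancestors.
P and Q are related in two ways: half second cousins through their fathers (r = 1/64) and half-sibs through their shared mother (r = 1/4).
r = 1/64 + 1/4 = 17/64 = 0.265625.

0.265625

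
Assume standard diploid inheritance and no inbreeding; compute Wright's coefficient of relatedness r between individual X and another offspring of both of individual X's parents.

0.5

Each parent–offspring link contributes a factor of 1/2, and independent paths through distinct common ancestors add.
Full sibs share both parents — two paths of length 2: r = 2·(1/2)^2 = 1/2.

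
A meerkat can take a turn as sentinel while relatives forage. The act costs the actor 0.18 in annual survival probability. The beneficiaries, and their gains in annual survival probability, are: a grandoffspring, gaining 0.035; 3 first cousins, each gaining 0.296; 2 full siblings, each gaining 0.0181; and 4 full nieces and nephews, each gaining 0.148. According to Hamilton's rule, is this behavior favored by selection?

Hamilton's rule: the trait is favored when the sum of r·B over every recipient exceeds the actor's cost C.
r to a grandoffspring = 0.25 (two parent–offspring links: r = (1/2)^2 = 1/4).
r to a first cousin = 1/8 (first cousins share one grandparent pair — two paths of length 4: r = 2·(1/2)^4 = 1/8).
r to a full sibling = 1/2 (full sibs share both parents — two paths of length 2: r = 2·(1/2)^2 = 1/2).
r to a full niece or nephew = 1/4 (full aunt/uncle↔niece/nephew: two paths of length 3 through the shared grandparent pair: r = 2·(1/2)^3 = 1/4).
Summing one r·B term per recipient: 1·0.25·0.035 + 3·0.125·0.296 + 2·0.5·0.0181 + 4·0.25·0.148 = 0.28585.
0.28585 > 0.18: the indirect benefit exceeds the cost.

Yes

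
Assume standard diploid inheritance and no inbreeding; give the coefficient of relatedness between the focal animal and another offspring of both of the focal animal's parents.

0.5

Each parent–offspring link contributes a factor of 1/2, and independent paths through distinct common ancestors add.
Full sibs share both parents — two paths of length 2: r = 2·(1/2)^2 = 1/2.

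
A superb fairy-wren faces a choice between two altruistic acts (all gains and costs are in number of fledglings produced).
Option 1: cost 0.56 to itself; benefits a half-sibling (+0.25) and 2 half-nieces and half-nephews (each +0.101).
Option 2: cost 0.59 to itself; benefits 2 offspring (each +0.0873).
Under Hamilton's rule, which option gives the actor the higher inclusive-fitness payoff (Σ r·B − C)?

Option 1: r to a half-sibling = 0.25.
Option 1: r to a half-niece or half-nephew = 0.125.
Option 1: Σ r·B − C = (1·0.25·0.25 + 2·0.125·0.101) − 0.56 = -0.47225.
Option 2: r to an offspring = 0.5.
Option 2: Σ r·B − C = (2·0.5·0.0873) − 0.59 = -0.5027.
Option 1 has the higher net inclusive-fitness payoff.

Option 1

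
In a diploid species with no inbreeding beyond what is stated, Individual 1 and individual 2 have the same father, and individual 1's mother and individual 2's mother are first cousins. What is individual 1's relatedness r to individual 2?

0.28125

Independent pedigree routes through distinct common ancestors add.
Individual 1 and individual 2 are related in two ways: half-sibs through their shared father (r = 1/4) and second cousins through their mothers (r = 1/32).
r = 1/4 + 1/32 = 9/32 = 0.28125.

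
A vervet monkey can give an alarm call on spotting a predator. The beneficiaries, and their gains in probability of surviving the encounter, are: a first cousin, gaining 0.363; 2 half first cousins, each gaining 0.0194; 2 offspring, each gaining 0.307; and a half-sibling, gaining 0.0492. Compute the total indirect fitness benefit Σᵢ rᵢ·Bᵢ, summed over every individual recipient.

0.3671

r to a first cousin = 0.125 (first cousins share one grandparent pair — two paths of length 4: r = 2·(1/2)^4 = 1/8).
r to a half first cousin = 0.0625 (half first cousins share one grandparent — one path of length 4: r = (1/2)^4 = 1/16).
r to an offspring = 1/2 (one parent–offspring link: r = (1/2)^1 = 1/2).
r to a half-sibling = 1/4 (half-sibs share one parent — one path of length 2: r = (1/2)^2 = 1/4).
Summing one r·B term per recipient: 1·0.125·0.363 + 2·0.0625·0.0194 + 2·0.5·0.307 + 1·0.25·0.0492 = 0.3671.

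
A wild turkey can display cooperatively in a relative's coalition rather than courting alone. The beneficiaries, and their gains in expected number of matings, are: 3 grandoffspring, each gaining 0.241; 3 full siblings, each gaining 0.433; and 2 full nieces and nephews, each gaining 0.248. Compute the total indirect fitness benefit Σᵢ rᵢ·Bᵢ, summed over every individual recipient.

r to a grandoffspring = 0.25 (two parent–offspring links: r = (1/2)^2 = 1/4).
r to a full sibling = 0.5 (full sibs share both parents — two paths of length 2: r = 2·(1/2)^2 = 1/2).
r to a full niece or nephew = 0.25 (full aunt/uncle↔niece/nephew: two paths of length 3 through the shared grandparent pair: r = 2·(1/2)^3 = 1/4).
Summing one r·B term per recipient: 3·0.25·0.241 + 3·0.5·0.433 + 2·0.25·0.248 = 0.95425.

0.95425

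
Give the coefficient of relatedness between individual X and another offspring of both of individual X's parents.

Each parent–offspring link contributes a factor of 1/2, and independent paths through distinct common ancestors add.
Full sibs share both parents — two paths of length 2: r = 2·(1/2)^2 = 1/2.

0.5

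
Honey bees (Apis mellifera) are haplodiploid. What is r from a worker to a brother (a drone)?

0.25

Her haploid brother carries none of their father's genes and a random half of their mother's genome; that half matches the maternal half of her own genome with probability 1/2: r = 1/2 · 1/2 = 1/4.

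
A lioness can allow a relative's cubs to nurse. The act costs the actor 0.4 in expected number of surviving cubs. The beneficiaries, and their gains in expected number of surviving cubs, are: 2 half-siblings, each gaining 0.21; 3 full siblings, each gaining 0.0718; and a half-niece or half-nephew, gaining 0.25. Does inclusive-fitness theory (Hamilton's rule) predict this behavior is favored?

Hamilton's rule: the trait is favored when the sum of r·B over every recipient exceeds the actor's cost C.
r to a half-sibling = 1/4 (half-sibs share one parent — one path of length 2: r = (1/2)^2 = 1/4).
r to a full sibling = 0.5 (full sibs share both parents — two paths of length 2: r = 2·(1/2)^2 = 1/2).
r to a half-niece or half-nephew = 1/8 (half-aunt/uncle↔niece/nephew: one path of length 3: r = (1/2)^3 = 1/8).
Summing one r·B term per recipient: 2·0.25·0.21 + 3·0.5·0.0718 + 1·0.125·0.25 = 0.24395.
0.24395 < 0.4: the indirect benefit is less than the cost.

No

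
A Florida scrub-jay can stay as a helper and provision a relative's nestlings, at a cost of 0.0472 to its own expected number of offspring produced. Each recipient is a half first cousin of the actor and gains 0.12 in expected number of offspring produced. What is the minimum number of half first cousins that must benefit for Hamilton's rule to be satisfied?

7

r to a half first cousin = 0.0625 (half first cousins share one grandparent — one path of length 4: r = (1/2)^4 = 1/16).
Hamilton's rule: n·r·B > C  ⇒  n > C/(r·B) = 0.0472/(0.0625·0.12) = 6.293.
The smallest integer exceeding 6.293 is 7.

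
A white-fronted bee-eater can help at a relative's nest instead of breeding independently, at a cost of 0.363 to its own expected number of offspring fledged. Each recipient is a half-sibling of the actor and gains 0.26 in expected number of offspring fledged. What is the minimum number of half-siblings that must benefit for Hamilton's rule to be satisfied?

6

r to a half-sibling = 1/4 (half-sibs share one parent — one path of length 2: r = (1/2)^2 = 1/4).
Hamilton's rule: n·r·B > C  ⇒  n > C/(r·B) = 0.363/(0.25·0.26) = 5.585.
The smallest integer exceeding 5.585 is 6.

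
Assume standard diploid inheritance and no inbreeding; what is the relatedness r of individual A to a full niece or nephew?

0.25

Full aunt/uncle↔niece/nephew: two paths of length 3 through the shared grandparent pair: r = 2·(1/2)^3 = 1/4.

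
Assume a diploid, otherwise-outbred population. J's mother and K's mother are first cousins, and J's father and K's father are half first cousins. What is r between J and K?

0.046875

Independent pedigree routes through distinct common ancestors add.
J and K are related in two ways: second cousins through their mothers (r = 1/32) and half second cousins through their fathers (r = 1/64).
r = 1/32 + 1/64 = 3/64 = 0.046875.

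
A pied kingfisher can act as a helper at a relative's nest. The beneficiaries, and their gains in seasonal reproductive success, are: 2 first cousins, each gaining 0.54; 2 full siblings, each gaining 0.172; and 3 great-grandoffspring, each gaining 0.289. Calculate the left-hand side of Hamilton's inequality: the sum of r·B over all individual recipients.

r to a first cousin = 1/8 (first cousins share one grandparent pair — two paths of length 4: r = 2·(1/2)^4 = 1/8).
r to a full sibling = 1/2 (full sibs share both parents — two paths of length 2: r = 2·(1/2)^2 = 1/2).
r to a great-grandoffspring = 0.125 (three parent–offspring links: r = (1/2)^3 = 1/8).
Summing one r·B term per recipient: 2·0.125·0.54 + 2·0.5·0.172 + 3·0.125·0.289 = 0.415375.

0.415375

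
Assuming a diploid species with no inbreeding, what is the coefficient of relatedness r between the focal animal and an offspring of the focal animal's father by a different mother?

0.25

Each parent–offspring link contributes a factor of 1/2, and independent paths through distinct common ancestors add.
Half-sibs share one parent — one path of length 2: r = (1/2)^2 = 1/4.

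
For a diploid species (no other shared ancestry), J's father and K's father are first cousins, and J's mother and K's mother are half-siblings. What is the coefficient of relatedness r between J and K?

Relatedness sums over independent paths through distinct common ancestors.
J and K are related in two ways: second cousins through their fathers (r = 1/32) and half first cousins through their mothers (r = 1/16).
r = 1/32 + 1/16 = 0.09375.

0.09375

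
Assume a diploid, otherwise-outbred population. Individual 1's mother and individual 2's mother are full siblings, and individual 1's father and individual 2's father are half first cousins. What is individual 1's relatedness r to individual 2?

0.140625

Wright's path rule: contributions from independent ancestry routes add.
Individual 1 and individual 2 are related in two ways: first cousins through their mothers (r = 1/8) and half second cousins through their fathers (r = 1/64).
r = 1/8 + 1/64 = 0.140625.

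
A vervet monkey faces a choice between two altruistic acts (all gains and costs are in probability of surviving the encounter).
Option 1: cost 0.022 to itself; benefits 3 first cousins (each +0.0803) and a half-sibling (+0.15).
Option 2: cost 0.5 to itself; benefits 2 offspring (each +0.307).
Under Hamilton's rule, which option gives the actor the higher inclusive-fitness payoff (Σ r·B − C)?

Option 1: r to a first cousin = 0.125.
Option 1: r to a half-sibling = 0.25.
Option 1: Σ r·B − C = (3·0.125·0.0803 + 1·0.25·0.15) − 0.022 = 0.0456125.
Option 2: r to an offspring = 0.5.
Option 2: Σ r·B − C = (2·0.5·0.307) − 0.5 = -0.193.
Option 1 has the higher net inclusive-fitness payoff.

Option 1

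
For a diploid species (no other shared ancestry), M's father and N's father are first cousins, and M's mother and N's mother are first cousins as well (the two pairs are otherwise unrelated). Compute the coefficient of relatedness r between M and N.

0.0625

Independent pedigree routes through distinct common ancestors add.
M and N are related in two ways: second cousins through their fathers (r = 1/32) and second cousins through their mothers (r = 1/32).
r = 1/32 + 1/32 = 1/16 = 0.0625.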